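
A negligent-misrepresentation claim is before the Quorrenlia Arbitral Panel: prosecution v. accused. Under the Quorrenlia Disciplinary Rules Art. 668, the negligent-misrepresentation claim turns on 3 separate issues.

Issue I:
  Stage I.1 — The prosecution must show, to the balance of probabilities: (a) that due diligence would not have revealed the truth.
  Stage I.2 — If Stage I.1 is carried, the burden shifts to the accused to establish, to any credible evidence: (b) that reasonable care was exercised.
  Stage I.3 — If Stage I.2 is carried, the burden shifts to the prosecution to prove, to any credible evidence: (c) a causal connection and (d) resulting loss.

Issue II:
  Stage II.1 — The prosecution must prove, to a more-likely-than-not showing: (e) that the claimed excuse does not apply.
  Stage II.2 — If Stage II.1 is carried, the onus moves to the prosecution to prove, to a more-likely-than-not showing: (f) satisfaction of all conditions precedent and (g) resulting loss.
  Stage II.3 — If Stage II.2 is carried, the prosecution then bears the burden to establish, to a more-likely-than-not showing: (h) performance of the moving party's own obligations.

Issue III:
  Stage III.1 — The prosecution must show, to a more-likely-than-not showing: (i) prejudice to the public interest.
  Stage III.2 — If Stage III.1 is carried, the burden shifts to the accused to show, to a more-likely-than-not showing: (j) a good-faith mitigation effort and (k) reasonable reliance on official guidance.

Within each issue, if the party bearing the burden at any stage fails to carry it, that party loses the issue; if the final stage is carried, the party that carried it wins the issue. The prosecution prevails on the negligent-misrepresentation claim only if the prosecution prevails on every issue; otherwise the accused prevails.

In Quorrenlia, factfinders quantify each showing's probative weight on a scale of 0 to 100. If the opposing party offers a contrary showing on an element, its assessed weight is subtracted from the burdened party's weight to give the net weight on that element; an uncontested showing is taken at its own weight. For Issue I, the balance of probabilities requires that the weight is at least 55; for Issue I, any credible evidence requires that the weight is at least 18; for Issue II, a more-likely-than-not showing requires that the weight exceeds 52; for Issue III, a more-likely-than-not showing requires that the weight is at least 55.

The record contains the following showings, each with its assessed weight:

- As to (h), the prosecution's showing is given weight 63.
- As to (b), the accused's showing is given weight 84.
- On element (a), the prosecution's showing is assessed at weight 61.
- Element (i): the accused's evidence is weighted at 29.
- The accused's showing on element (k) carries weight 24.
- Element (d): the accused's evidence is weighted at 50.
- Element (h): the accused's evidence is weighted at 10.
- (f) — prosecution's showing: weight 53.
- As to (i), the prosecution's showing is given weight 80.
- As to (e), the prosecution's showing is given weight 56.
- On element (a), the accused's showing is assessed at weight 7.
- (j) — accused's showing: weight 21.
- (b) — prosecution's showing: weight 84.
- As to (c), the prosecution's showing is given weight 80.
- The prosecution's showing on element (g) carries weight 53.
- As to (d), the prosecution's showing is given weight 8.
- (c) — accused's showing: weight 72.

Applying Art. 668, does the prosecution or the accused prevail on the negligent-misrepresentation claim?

accused

— Issue I —
Stage I.1 — burden on prosecution; standard: the balance of probabilities (weight is at least 55).
    (a): 61 − 7 = 54 < 55 [not met]
  The prosecution does not carry Stage I.1.
The accused prevails on this issue.
— Issue II —
At Stage II.1 the prosecution must meet a more-likely-than-not showing (weight exceeds 52): on (e) the weight is 56, > 52, so (e) meets the standard.
  Stage II.1 is satisfied; the prosecution continues to bear the burden.
At Stage II.2 the prosecution must meet a more-likely-than-not showing (weight exceeds 52): on (f) the weight is 53, which does exceed 52, so (f) meets the standard; on (g) the weight is 53, which does exceed 52, so (g) meets the standard.
  Stage II.2 carried; the burden remains with the prosecution.
At Stage II.3 the prosecution must meet a more-likely-than-not showing (weight exceeds 52): on (h) the weight is 63 less the opposing 10 gives net 53, which does exceed 52, so (h) meets the standard.
  The prosecution carries the last stage.
Every stage carried; the prosecution prevails on this issue.
— Issue III —
At Stage III.1 the prosecution must meet a more-likely-than-not showing (weight is at least 55): on (i) the weight is 80 less the opposing 29 gives net 51, < 55, so (i) does not meet the standard.
  Not every element is met, so the prosecution fails to carry Stage III.1.
The accused prevails on this issue.
Per-issue: Issue I → accused; Issue II → prosecution; Issue III → accused. The prosecution must prevail on every issue; overall, the accused prevails.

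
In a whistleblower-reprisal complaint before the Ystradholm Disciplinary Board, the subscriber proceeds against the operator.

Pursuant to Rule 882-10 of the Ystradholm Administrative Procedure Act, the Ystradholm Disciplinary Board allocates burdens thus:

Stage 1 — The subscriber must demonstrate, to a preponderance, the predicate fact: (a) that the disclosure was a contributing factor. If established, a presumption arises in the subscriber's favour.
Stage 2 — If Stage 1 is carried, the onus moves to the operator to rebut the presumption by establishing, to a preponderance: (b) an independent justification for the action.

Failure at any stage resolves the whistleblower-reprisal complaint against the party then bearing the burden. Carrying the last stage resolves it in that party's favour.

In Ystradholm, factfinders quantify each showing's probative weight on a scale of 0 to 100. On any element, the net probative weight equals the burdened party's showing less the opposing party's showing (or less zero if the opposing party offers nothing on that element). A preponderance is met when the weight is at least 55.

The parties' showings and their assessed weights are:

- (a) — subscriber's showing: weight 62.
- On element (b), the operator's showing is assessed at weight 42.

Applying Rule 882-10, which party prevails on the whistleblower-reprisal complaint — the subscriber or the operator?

At Stage 1 the subscriber must meet a preponderance (weight is at least 55): on (a) the weight is 62, ≥ 55, so (a) meets the standard.
  All elements met. The burden passes to the operator.
At Stage 2 the operator must meet a preponderance (weight is at least 55): on (b) the weight is 42, < 55, so (b) does not meet the standard.
  The operator does not carry Stage 2.
The analysis ends at Stage 2; the subscriber prevails.

subscriber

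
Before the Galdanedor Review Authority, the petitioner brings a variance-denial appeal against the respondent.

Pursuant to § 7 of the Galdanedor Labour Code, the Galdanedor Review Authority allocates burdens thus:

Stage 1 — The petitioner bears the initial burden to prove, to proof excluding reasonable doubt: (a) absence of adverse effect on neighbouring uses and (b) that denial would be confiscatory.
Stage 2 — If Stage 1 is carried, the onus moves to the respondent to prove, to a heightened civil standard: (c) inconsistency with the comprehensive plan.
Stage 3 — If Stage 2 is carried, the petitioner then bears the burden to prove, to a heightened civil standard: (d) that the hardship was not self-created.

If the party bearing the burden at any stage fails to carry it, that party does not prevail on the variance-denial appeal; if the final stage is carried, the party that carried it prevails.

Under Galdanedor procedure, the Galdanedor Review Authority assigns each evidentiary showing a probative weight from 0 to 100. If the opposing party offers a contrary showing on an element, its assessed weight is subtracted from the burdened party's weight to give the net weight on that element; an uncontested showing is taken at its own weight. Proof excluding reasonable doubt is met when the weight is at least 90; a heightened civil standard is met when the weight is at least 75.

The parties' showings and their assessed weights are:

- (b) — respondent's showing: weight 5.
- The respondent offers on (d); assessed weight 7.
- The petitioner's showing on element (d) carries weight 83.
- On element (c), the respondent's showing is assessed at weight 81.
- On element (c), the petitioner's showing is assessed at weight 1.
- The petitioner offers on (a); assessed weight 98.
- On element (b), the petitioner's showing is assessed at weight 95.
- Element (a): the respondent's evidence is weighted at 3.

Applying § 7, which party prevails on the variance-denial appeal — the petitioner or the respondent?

Stage 1 — burden on petitioner; standard: proof excluding reasonable doubt (weight is at least 90).
    (a): 98 − 3 = 95 ≥ 90 [met]
    (b): 95 − 5 = 90 ≥ 90 [met]
  The petitioner carries Stage 1; the respondent now bears the burden.
Stage 2 — burden on respondent; standard: a heightened civil standard (weight is at least 75).
    (c): 81 − 1 = 80 ≥ 75 [met]
  Stage 2 carried; the burden shifts to the petitioner.
Stage 3 — burden on petitioner; standard: a heightened civil standard (weight is at least 75).
    (d): 83 − 7 = 76 ≥ 75 [met]
  All elements met at the final stage.
With every stage satisfied, the petitioner prevails.

petitioner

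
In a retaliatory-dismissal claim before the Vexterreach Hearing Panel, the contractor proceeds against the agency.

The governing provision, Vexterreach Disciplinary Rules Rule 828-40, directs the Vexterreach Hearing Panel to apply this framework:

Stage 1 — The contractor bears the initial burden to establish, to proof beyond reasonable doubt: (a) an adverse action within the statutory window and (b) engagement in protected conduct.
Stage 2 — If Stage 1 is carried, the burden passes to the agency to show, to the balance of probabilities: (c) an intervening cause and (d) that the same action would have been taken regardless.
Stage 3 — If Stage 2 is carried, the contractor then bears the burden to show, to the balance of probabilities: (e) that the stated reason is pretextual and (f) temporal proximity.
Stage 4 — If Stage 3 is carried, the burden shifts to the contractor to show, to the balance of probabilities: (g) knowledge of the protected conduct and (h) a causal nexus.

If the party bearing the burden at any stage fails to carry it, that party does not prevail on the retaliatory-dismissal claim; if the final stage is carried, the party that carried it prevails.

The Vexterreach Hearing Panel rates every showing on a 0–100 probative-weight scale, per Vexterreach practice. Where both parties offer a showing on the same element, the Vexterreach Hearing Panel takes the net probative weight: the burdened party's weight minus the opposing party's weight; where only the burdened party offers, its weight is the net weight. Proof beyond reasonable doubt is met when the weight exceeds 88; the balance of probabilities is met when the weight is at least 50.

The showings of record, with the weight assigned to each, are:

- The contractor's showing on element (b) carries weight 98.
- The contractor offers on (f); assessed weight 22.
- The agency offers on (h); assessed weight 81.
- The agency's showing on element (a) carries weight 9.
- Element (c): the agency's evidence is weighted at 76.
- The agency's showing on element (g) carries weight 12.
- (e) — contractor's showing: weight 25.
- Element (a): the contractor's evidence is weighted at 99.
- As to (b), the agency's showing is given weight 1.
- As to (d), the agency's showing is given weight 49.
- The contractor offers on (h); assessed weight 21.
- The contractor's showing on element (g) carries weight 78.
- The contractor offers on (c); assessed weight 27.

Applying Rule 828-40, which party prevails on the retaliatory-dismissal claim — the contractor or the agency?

Stage 1 (contractor, proof beyond reasonable doubt, weight exceeds 88): (a) net 99−9=90 > 88 — meets; (b) net 98−1=97 > 88 — meets.
  The contractor carries Stage 1; the agency now bears the burden.
Stage 2 (agency, the balance of probabilities, weight is at least 50): (c) net 76−27=49 < 50 — fails; (d) 49 < 50 — fails.
  Stage 2 not carried; the agency fails its burden.
The contractor prevails.

contractor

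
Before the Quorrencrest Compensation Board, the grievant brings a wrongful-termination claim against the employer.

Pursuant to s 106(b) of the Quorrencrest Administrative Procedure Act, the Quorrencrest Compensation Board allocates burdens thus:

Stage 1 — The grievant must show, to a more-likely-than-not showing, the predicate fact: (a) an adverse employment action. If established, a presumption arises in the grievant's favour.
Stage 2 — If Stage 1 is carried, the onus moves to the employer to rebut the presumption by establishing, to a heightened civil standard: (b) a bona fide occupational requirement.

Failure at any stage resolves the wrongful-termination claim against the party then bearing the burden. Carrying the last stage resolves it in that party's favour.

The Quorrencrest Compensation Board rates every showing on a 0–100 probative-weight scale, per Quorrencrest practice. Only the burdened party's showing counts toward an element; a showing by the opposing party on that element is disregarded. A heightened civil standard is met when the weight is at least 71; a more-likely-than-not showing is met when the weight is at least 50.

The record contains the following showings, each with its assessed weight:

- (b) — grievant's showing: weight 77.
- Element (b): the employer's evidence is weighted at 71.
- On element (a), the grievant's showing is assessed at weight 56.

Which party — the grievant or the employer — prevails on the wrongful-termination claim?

At Stage 1 the grievant must meet a more-likely-than-not showing (weight is at least 50): on (a) the weight is 56, ≥ 50, so (a) meets the standard.
  Stage 1 is satisfied; the onus moves to the employer.
At Stage 2 the employer must meet a heightened civil standard (weight is at least 71): on (b) the weight is 71 (the grievant's 77 is given no effect), which does reach 71, so (b) meets the standard.
  The employer carries the last stage.
All stages carried — the employer prevails.

employer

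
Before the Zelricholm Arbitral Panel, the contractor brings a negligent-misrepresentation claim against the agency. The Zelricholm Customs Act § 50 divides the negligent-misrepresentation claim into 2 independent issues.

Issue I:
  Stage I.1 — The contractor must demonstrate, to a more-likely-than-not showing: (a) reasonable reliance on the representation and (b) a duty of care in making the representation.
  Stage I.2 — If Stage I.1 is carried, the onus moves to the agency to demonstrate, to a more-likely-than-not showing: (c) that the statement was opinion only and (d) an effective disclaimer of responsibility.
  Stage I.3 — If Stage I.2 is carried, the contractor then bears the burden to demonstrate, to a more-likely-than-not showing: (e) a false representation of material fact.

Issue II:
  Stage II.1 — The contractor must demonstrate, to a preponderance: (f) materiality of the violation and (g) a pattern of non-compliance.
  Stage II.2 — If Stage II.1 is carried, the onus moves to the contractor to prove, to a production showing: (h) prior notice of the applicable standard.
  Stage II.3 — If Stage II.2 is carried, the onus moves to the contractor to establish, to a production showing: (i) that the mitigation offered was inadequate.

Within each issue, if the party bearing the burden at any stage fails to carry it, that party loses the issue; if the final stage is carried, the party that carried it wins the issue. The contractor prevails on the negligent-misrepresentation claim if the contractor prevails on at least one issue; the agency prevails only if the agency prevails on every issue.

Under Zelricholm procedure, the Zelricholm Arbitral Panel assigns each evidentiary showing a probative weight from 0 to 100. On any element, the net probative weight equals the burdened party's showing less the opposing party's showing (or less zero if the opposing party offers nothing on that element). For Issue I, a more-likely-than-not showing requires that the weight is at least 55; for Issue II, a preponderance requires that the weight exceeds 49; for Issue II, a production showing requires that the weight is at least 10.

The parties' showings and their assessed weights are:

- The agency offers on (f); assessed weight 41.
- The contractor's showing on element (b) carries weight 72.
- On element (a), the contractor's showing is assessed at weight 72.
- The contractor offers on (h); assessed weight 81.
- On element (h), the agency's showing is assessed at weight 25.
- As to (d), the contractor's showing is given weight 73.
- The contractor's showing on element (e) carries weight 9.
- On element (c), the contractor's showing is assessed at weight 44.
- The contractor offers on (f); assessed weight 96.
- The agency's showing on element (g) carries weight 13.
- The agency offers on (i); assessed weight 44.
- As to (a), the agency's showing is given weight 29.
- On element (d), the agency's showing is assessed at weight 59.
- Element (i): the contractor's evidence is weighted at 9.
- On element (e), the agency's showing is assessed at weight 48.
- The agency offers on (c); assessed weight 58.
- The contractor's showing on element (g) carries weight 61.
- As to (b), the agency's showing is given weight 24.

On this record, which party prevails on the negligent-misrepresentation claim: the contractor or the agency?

— Issue I —
Stage I.1 (contractor, a more-likely-than-not showing, weight is at least 55): (a) net 72−29=43 < 55 — fails; (b) net 72−24=48 < 55 — fails.
  The contractor does not carry Stage I.1.
The analysis ends at Stage I.1; the agency prevails on this issue.
— Issue II —
Stage II.1 (contractor, a preponderance, weight exceeds 49): (f) net 96−41=55 > 49 — meets; (g) net 61−13=48 ≤ 49 — fails.
  Not every element is met, so the contractor fails to carry Stage II.1.
The agency prevails on this issue.
Per-issue: Issue I → agency; Issue II → agency. The contractor must prevail on at least one issue; overall, the agency prevails.

agency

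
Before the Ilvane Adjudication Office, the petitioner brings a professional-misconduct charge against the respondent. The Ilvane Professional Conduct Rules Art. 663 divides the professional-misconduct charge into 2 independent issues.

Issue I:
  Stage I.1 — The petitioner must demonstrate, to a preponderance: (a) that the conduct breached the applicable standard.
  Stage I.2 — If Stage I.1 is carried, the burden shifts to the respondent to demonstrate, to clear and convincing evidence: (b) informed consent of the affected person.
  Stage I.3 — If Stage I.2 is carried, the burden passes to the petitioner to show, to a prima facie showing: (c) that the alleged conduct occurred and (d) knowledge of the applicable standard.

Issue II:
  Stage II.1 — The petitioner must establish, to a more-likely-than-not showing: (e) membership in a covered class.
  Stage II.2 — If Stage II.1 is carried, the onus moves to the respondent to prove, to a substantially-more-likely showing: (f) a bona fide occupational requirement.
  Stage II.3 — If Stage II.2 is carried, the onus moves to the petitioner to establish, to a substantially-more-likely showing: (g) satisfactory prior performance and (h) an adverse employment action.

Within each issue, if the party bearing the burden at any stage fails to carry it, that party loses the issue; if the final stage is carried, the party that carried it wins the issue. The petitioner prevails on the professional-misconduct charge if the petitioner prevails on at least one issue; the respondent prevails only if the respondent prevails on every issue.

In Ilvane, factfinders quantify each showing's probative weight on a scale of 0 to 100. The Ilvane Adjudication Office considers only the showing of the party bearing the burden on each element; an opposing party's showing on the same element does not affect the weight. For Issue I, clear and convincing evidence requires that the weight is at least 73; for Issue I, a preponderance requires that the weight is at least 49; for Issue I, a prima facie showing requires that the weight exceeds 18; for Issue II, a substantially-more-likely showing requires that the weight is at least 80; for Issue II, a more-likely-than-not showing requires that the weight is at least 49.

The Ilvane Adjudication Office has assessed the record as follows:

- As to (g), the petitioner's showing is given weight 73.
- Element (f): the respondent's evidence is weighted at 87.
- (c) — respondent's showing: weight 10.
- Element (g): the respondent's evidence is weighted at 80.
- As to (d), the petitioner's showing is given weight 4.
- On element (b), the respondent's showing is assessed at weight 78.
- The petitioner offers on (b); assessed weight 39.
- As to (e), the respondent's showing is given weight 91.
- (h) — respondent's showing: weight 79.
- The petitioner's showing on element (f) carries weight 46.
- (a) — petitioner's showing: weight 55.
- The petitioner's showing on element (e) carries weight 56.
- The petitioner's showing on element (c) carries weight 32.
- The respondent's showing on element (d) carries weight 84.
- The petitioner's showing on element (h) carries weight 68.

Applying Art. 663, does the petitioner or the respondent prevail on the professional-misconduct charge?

— Issue I —
At Stage I.1 the petitioner must meet a preponderance (weight is at least 49): on (a) the weight is 55, ≥ 49, so (a) meets the standard.
  All elements met. The burden passes to the respondent.
At Stage I.2 the respondent must meet clear and convincing evidence (weight is at least 73): on (b) the weight is 78 (the petitioner's 39 is given no effect), which does reach 73, so (b) meets the standard.
  Stage I.2 carried; the burden shifts to the petitioner.
At Stage I.3 the petitioner must meet a prima facie showing (weight exceeds 18): on (c) the weight is 32 (the respondent's 10 is given no effect), > 18, so (c) meets the standard; on (d) the weight is 4 (the respondent's 84 is given no effect), which does not exceed 18, so (d) does not meet the standard.
  Not every element is met, so the petitioner fails to carry Stage I.3.
So the respondent prevails on this issue.
— Issue II —
At Stage II.1 the petitioner must meet a more-likely-than-not showing (weight is at least 49): on (e) the weight is 56 (the respondent's 91 is given no effect), which does reach 49, so (e) meets the standard.
  The petitioner carries Stage II.1; the respondent now bears the burden.
At Stage II.2 the respondent must meet a substantially-more-likely showing (weight is at least 80): on (f) the weight is 87 (the petitioner's 46 is given no effect), ≥ 80, so (f) meets the standard.
  Stage II.2 is satisfied; the onus moves to the petitioner.
At Stage II.3 the petitioner must meet a substantially-more-likely showing (weight is at least 80): on (g) the weight is 73 (the respondent's 80 is given no effect), < 80, so (g) does not meet the standard; on (h) the weight is 68 (the respondent's 79 is given no effect), which does not reach 80, so (h) does not meet the standard.
  Not every element is met, so the petitioner fails to carry Stage II.3.
So the respondent prevails on this issue.
Per-issue: Issue I → respondent; Issue II → respondent. The petitioner must prevail on at least one issue; overall, the respondent prevails.

respondent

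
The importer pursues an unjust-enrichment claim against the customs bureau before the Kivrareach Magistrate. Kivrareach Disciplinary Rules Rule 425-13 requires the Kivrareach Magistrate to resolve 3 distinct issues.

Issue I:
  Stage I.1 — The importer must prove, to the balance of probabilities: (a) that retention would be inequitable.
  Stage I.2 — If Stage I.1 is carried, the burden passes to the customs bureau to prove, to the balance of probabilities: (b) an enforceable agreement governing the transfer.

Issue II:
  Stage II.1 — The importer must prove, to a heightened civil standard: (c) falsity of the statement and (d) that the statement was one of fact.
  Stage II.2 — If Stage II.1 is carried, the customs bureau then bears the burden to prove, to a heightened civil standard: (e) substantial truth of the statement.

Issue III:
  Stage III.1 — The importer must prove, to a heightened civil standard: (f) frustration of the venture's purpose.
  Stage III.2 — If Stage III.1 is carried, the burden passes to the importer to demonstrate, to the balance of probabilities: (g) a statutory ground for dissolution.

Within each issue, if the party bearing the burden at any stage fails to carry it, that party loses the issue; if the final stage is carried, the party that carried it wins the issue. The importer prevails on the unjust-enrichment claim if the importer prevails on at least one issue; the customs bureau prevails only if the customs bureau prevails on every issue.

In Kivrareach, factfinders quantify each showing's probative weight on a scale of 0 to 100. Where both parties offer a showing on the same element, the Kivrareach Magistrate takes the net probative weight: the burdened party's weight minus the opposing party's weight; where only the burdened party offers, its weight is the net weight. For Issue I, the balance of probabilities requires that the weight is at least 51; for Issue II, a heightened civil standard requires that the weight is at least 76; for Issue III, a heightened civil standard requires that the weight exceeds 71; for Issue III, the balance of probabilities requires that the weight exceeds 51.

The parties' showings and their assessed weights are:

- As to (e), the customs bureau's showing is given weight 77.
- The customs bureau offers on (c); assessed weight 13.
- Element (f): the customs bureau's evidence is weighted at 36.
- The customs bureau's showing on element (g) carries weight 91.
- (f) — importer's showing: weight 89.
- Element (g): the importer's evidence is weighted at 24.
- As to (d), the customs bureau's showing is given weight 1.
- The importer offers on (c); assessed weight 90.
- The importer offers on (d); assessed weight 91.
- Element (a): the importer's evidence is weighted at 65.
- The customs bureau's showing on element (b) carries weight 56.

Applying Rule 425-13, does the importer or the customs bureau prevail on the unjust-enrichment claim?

— Issue I —
Stage I.1 (importer, the balance of probabilities, weight is at least 51): (a) 65 ≥ 51 — meets.
  All elements met. The burden passes to the customs bureau.
Stage I.2 (customs bureau, the balance of probabilities, weight is at least 51): (b) 56 ≥ 51 — meets.
  Stage I.2 carried; the final stage is satisfied.
Every stage carried; the customs bureau prevails on this issue.
— Issue II —
At Stage II.1 the importer must meet a heightened civil standard (weight is at least 76): on (c) the weight is 90 less the opposing 13 gives net 77, which does reach 76, so (c) meets the standard; on (d) the weight is 91 less the opposing 1 gives net 90, ≥ 76, so (d) meets the standard.
  Stage II.1 carried; the burden shifts to the customs bureau.
At Stage II.2 the customs bureau must meet a heightened civil standard (weight is at least 76): on (e) the weight is 77, ≥ 76, so (e) meets the standard.
  The customs bureau carries the last stage.
All stages carried — the customs bureau prevails on this issue.
— Issue III —
At Stage III.1 the importer must meet a heightened civil standard (weight exceeds 71): on (f) the weight is 89 less the opposing 36 gives net 53, which does not exceed 71, so (f) does not meet the standard.
  Stage III.1 not carried; the importer fails its burden.
The analysis ends at Stage III.1; the customs bureau prevails on this issue.
Per-issue: Issue I → customs bureau; Issue II → customs bureau; Issue III → customs bureau. The importer must prevail on at least one issue; overall, the customs bureau prevails.

customs bureau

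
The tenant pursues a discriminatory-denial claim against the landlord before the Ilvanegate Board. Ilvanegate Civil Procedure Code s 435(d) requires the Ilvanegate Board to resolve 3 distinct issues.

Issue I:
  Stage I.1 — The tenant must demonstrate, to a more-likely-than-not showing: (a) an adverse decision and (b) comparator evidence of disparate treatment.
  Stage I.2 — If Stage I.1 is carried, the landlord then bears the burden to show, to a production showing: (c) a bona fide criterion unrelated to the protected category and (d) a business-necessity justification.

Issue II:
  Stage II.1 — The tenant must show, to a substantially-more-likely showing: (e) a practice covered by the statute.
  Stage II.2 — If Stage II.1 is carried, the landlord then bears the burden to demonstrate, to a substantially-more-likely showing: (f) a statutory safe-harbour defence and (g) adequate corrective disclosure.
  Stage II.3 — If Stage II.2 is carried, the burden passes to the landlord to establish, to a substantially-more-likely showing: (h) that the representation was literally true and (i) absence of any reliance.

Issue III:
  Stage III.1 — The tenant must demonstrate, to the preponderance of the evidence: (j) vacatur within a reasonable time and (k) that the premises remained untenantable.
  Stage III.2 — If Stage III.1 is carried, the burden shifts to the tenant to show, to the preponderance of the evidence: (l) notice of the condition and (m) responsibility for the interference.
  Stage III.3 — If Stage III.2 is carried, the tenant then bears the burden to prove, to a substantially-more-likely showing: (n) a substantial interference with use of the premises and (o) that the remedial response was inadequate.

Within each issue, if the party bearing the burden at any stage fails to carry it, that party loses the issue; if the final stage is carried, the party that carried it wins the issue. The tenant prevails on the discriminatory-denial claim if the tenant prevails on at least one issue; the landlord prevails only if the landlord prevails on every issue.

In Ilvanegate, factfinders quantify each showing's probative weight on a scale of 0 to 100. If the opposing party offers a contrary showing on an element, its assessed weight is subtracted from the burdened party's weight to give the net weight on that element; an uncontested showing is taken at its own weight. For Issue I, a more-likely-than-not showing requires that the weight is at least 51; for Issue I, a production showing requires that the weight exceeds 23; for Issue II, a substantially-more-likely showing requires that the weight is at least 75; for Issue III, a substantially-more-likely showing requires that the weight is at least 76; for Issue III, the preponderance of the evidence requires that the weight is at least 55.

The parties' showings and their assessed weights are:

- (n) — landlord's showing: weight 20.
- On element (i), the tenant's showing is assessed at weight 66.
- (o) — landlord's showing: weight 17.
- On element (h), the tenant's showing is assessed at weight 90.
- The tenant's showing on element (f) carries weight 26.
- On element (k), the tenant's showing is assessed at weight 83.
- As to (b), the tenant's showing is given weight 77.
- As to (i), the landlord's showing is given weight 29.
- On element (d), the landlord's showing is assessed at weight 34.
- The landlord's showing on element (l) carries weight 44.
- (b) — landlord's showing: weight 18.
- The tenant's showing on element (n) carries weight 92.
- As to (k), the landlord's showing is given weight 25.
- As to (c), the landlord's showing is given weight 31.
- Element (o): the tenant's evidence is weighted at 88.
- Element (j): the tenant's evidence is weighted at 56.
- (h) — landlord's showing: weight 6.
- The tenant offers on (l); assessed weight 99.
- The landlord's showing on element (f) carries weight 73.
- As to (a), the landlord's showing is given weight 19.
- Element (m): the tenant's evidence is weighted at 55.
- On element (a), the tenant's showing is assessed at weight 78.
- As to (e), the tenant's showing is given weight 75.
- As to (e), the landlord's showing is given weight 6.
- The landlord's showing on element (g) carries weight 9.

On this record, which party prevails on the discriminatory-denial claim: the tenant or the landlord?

— Issue I —
Stage I.1 — burden on tenant; standard: a more-likely-than-not showing (weight is at least 51).
    (a): 78 − 19 = 59 ≥ 51 [met]
    (b): 77 − 18 = 59 ≥ 51 [met]
  Stage I.1 is satisfied; the onus moves to the landlord.
Stage I.2 — burden on landlord; standard: a production showing (weight exceeds 23).
    (c): 31 > 23 [met]
    (d): 34 > 23 [met]
  The landlord carries the last stage.
All stages carried — the landlord prevails on this issue.
— Issue II —
Stage II.1 — burden on tenant; standard: a substantially-more-likely showing (weight is at least 75).
    (e): 75 − 6 = 69 < 75 [not met]
  The tenant does not carry Stage II.1.
So the landlord prevails on this issue.
— Issue III —
Stage III.1 (tenant, the preponderance of the evidence, weight is at least 55): (j) 56 ≥ 55 — meets; (k) net 83−25=58 ≥ 55 — meets.
  All elements met. The tenant retains the burden for Stage III.2.
Stage III.2 (tenant, the preponderance of the evidence, weight is at least 55): (l) net 99−44=55 ≥ 55 — meets; (m) 55 ≥ 55 — meets.
  Stage III.2 is satisfied; the tenant continues to bear the burden.
Stage III.3 (tenant, a substantially-more-likely showing, weight is at least 76): (n) net 92−20=72 < 76 — fails; (o) net 88−17=71 < 76 — fails.
  Not every element is met, so the tenant fails to carry Stage III.3.
The analysis ends at Stage III.3; the landlord prevails on this issue.
Per-issue: Issue I → landlord; Issue II → landlord; Issue III → landlord. The tenant must prevail on at least one issue; overall, the landlord prevails.

landlord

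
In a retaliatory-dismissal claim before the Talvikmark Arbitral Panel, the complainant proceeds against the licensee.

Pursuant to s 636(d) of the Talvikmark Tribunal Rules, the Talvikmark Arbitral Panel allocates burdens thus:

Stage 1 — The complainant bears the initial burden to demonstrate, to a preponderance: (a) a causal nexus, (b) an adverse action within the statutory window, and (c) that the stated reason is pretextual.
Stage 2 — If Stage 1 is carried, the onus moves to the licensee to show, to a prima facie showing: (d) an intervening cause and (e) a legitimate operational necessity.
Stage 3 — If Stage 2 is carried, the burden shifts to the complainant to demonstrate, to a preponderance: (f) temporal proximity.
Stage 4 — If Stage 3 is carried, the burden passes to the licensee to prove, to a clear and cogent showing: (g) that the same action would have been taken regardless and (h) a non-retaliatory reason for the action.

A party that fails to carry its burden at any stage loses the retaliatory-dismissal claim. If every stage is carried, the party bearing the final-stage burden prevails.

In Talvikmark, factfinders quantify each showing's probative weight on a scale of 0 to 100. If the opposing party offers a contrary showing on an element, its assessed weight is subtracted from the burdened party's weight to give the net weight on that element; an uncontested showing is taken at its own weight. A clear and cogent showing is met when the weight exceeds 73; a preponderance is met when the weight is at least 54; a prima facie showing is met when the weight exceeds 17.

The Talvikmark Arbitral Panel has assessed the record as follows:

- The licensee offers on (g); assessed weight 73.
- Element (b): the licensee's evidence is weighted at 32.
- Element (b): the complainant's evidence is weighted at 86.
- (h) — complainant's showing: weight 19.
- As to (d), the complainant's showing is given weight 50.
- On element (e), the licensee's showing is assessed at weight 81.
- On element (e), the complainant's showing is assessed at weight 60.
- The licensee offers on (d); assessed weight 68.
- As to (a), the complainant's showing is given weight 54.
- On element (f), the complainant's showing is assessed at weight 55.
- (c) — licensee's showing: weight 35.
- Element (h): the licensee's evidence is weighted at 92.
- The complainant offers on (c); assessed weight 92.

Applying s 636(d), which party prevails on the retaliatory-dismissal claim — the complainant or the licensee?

Stage 1 — burden on complainant; standard: a preponderance (weight is at least 54).
    (a): 54 ≥ 54 [met]
    (b): 86 − 32 = 54 ≥ 54 [met]
    (c): 92 − 35 = 57 ≥ 54 [met]
  Stage 1 is satisfied; the onus moves to the licensee.
Stage 2 — burden on licensee; standard: a prima facie showing (weight exceeds 17).
    (d): 68 − 50 = 18 > 17 [met]
    (e): 81 − 60 = 21 > 17 [met]
  The licensee carries Stage 2; the complainant now bears the burden.
Stage 3 — burden on complainant; standard: a preponderance (weight is at least 54).
    (f): 55 ≥ 54 [met]
  Stage 3 is satisfied; the onus moves to the licensee.
Stage 4 — burden on licensee; standard: a clear and cogent showing (weight exceeds 73).
    (g): 73 ≤ 73 [not met]
    (h): 92 − 19 = 73 ≤ 73 [not met]
  Not every element is met, so the licensee fails to carry Stage 4.
The complainant prevails.

complainant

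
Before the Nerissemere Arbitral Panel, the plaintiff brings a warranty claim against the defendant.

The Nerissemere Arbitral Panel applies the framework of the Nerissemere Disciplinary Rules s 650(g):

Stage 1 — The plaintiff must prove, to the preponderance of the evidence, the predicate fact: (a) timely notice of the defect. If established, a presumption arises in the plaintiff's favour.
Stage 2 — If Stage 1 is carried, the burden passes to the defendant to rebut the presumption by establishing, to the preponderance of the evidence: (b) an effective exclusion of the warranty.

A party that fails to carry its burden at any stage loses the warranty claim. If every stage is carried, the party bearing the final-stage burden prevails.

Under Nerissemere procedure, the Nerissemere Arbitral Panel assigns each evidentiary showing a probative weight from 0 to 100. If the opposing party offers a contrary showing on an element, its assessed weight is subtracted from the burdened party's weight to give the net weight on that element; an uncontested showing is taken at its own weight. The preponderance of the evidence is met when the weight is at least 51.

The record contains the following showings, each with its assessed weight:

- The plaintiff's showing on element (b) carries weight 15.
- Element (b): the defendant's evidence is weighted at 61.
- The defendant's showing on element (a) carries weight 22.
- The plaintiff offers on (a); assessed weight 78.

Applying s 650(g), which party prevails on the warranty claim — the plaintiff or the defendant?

Stage 1 — burden on plaintiff; standard: the preponderance of the evidence (weight is at least 51).
    (a): 78 − 22 = 56 ≥ 51 [met]
  Stage 1 carried; the burden shifts to the defendant.
Stage 2 — burden on defendant; standard: the preponderance of the evidence (weight is at least 51).
    (b): 61 − 15 = 46 < 51 [not met]
  Not every element is met, so the defendant fails to carry Stage 2.
The plaintiff prevails.

plaintiff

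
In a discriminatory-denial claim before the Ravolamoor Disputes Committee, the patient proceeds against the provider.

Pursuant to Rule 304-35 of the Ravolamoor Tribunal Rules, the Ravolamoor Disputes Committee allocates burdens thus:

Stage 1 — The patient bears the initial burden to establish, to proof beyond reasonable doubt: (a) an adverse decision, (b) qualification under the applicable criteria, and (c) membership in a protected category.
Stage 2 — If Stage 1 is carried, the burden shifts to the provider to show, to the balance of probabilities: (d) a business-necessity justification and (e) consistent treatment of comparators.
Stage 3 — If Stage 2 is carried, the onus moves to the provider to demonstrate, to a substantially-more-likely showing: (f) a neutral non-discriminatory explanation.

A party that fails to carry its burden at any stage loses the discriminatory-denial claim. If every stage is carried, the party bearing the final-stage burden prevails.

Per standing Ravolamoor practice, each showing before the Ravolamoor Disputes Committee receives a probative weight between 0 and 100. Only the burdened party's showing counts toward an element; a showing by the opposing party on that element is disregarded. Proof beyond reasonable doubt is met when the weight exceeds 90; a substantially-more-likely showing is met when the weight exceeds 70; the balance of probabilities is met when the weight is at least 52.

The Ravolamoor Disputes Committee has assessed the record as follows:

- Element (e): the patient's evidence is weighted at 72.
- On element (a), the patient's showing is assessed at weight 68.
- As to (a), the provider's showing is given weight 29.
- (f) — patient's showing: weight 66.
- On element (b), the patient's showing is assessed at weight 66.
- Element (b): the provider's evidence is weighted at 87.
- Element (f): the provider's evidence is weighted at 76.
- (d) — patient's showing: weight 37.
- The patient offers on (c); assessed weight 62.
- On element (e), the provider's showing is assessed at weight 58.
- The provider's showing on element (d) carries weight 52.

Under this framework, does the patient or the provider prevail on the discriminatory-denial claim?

Stage 1 — burden on patient; standard: proof beyond reasonable doubt (weight exceeds 90).
    (a): 68 (provider's 29 disregarded) ≤ 90 [not met]
    (b): 66 (provider's 87 disregarded) ≤ 90 [not met]
    (c): 62 ≤ 90 [not met]
  Not every element is met, so the patient fails to carry Stage 1.
The analysis ends at Stage 1; the provider prevails.

provider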